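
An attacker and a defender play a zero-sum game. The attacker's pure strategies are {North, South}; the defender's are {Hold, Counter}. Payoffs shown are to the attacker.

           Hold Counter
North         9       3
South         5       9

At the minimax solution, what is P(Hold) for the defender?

3/5

Row minima: North → 3, South → 5; maximin = 5.
Column maxima: Hold → 9, Counter → 9; minimax = 9.
5 ≠ 9, so there is no saddle point; optimal play is mixed.
Let the attacker play North with probability p. Expected payoff against Hold: 9p + 5(1−p) = 4p + 5; against Counter: 3p + 9(1−p) = −6p + 9.
Setting these equal: 4p + 5 = −6p + 9 ⇒ 10p = 4 ⇒ p = 2/5, and the value is (4)·(2/5) + 5 = 33/5.
For the defender: with q = P(Hold), equating North's and South's payoffs gives 6q + 3 = −4q + 9 ⇒ q = 3/5.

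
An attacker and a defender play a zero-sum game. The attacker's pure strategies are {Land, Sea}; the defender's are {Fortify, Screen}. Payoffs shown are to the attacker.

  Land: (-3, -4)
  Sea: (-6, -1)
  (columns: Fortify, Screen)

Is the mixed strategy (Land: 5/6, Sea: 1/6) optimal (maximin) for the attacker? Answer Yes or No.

Yes

Against Fortify this mix gives (5/6)·(-3) + (1/6)·(-6) = -7/2.
Against Screen this mix gives (5/6)·(-4) + (1/6)·(-1) = -7/2.
All of the defender's active replies (Fortify, Screen) yield -7/2, and no column does worse for the attacker. The mix makes the defender indifferent and guarantees -7/2, so it is optimal.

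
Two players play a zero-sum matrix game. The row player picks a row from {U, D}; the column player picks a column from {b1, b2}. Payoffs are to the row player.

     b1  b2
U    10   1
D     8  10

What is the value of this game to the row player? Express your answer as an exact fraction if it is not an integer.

Row minima: U → 1, D → 8; maximin = 8.
Column maxima: b1 → 10, b2 → 10; minimax = 10.
8 ≠ 10, so there is no saddle point; optimal play is mixed.
Let the row player play U with probability p. Expected payoff against b1: 10p + 8(1−p) = 2p + 8; against b2: 1p + 10(1−p) = −9p + 10.
Setting these equal: 2p + 8 = −9p + 10 ⇒ 11p = 2 ⇒ p = 2/11, and the value is (2)·(2/11) + 8 = 92/11.
For the column player: with q = P(b1), equating U's and D's payoffs gives 9q + 1 = −2q + 10 ⇒ q = 9/11.

92/11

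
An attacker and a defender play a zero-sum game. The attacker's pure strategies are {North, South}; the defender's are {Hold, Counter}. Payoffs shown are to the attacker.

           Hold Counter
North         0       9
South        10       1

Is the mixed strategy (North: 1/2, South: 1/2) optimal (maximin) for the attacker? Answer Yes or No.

Yes

Against Hold this mix gives (1/2)·0 + (1/2)·10 = 5.
Against Counter this mix gives (1/2)·9 + (1/2)·1 = 5.
All of the defender's active replies (Hold, Counter) yield 5, and no column does worse for the attacker. The mix makes the defender indifferent and guarantees 5, so it is optimal.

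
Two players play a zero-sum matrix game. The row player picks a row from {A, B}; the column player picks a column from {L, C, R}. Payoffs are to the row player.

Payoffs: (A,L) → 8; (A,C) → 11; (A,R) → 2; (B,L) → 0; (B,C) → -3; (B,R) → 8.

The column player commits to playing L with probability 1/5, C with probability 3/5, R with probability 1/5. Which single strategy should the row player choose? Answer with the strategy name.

A

Expected payoff of A: (1/5)·8 + (3/5)·11 + (1/5)·2 = 43/5.
Expected payoff of B: (1/5)·0 + (3/5)·(-3) + (1/5)·8 = -1/5.
The largest is 43/5, so the row player's best response is A.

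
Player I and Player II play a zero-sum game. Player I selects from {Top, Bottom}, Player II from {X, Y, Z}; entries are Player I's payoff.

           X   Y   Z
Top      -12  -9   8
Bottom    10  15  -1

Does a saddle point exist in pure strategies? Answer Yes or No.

Row minima: Top → -12, Bottom → -1; maximin = -1.
Column maxima: X → 10, Y → 15, Z → 8; minimax = 8.
-1 ≠ 8, so no pure-strategy equilibrium exists.

No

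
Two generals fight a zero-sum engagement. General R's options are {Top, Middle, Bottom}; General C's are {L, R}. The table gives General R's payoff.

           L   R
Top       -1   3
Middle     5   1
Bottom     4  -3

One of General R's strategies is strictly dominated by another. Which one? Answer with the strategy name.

Middle gives a strictly higher payoff than Bottom against every column: 5 > 4, 1 > -3.
So Bottom is strictly dominated and General R never plays it.

Bottom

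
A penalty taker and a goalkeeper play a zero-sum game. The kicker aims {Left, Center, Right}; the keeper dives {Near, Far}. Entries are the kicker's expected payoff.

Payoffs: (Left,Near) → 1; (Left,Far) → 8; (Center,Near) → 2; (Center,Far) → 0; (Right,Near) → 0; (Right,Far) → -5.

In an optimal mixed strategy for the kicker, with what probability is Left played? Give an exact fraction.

Row minima: Left → 1, Center → 0, Right → -5; maximin = 1.
Column maxima: Near → 2, Far → 8; minimax = 2.
1 ≠ 2, so there is no saddle point; optimal play is mixed.
Right is strictly dominated by Left, so the kicker never plays it.
On the remaining 2×2 (Left, Center vs Near, Far):
Let the kicker play Left with probability p. Expected payoff against Near: 1p + 2(1−p) = −p + 2; against Far: 8p + 0(1−p) = 8p.
Setting these equal: −p + 2 = 8p ⇒ −9p = -2 ⇒ p = 2/9, and the value is (-1)·(2/9) + 2 = 16/9.
For the keeper: with q = P(Near), equating Left's and Center's payoffs gives −7q + 8 = 2q ⇒ q = 8/9.

2/9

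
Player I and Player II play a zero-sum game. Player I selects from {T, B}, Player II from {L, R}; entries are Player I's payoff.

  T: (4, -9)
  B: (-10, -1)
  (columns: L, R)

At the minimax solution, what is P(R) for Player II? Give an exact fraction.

Row minima: T → -9, B → -10; maximin = -9.
Column maxima: L → 4, R → -1; minimax = -1.
-9 ≠ -1, so there is no saddle point; optimal play is mixed.
Let Player I play T with probability p. Expected payoff against L: 4p + (-10)(1−p) = 14p − 10; against R: (-9)p + (-1)(1−p) = −8p − 1.
Setting these equal: 14p − 10 = −8p − 1 ⇒ 22p = 9 ⇒ p = 9/22, and the value is (14)·(9/22) − 10 = -47/11.
For Player II: with q = P(L), equating T's and B's payoffs gives 13q − 9 = −9q − 1 ⇒ q = 4/11.

7/11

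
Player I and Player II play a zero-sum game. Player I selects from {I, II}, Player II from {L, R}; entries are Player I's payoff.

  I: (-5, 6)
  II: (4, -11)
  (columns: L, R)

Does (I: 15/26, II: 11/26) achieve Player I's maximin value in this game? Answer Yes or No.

Yes

Against L this mix gives (15/26)·(-5) + (11/26)·4 = -31/26.
Against R this mix gives (15/26)·6 + (11/26)·(-11) = -31/26.
All of Player II's active replies (L, R) yield -31/26, and no column does worse for Player I. The mix makes Player II indifferent and guarantees -31/26, so it is optimal.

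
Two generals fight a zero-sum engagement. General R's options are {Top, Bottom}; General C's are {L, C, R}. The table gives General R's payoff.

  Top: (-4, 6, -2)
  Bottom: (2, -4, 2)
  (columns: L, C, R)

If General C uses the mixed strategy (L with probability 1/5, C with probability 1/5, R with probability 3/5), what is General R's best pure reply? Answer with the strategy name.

Bottom

Expected payoff of Top: (1/5)·(-4) + (1/5)·6 + (3/5)·(-2) = -4/5.
Expected payoff of Bottom: (1/5)·2 + (1/5)·(-4) + (3/5)·2 = 4/5.
The largest is 4/5, so General R's best response is Bottom.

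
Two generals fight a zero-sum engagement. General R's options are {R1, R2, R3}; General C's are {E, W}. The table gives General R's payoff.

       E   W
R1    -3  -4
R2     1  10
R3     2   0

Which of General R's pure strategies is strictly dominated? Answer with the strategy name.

R2 gives a strictly higher payoff than R1 against every column: 1 > -3, 10 > -4.
So R1 is strictly dominated and General R never plays it.

R1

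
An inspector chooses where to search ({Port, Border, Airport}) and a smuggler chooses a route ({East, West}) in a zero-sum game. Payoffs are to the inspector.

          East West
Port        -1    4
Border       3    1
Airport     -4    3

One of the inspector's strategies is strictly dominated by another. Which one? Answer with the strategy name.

Port gives a strictly higher payoff than Airport against every column: -1 > -4, 4 > 3.
So Airport is strictly dominated and the inspector never plays it.

Airport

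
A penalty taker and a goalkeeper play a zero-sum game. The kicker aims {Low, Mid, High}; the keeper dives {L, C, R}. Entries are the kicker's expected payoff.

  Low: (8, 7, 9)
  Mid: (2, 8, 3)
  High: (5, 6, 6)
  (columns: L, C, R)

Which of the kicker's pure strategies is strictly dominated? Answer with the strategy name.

High

Low gives a strictly higher payoff than High against every column: 8 > 5, 7 > 6, 9 > 6.
So High is strictly dominated and the kicker never plays it.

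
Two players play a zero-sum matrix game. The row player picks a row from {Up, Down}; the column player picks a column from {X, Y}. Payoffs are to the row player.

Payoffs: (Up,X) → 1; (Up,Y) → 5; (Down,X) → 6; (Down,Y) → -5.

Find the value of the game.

Row minima: Up → 1, Down → -5; maximin = 1.
Column maxima: X → 6, Y → 5; minimax = 5.
1 ≠ 5, so there is no saddle point; optimal play is mixed.
Let the row player play Up with probability p. Expected payoff against X: 1p + 6(1−p) = −5p + 6; against Y: 5p + (-5)(1−p) = 10p − 5.
Setting these equal: −5p + 6 = 10p − 5 ⇒ −15p = -11 ⇒ p = 11/15, and the value is (-5)·(11/15) + 6 = 7/3.
For the column player: with q = P(X), equating Up's and Down's payoffs gives −4q + 5 = 11q − 5 ⇒ q = 2/3.

7/3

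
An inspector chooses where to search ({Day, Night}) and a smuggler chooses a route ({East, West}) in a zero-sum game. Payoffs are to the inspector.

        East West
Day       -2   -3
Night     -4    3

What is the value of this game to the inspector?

Row minima: Day → -3, Night → -4; maximin = -3.
Column maxima: East → -2, West → 3; minimax = -2.
-3 ≠ -2, so there is no saddle point; optimal play is mixed.
Let the inspector play Day with probability p. Expected payoff against East: (-2)p + (-4)(1−p) = 2p − 4; against West: (-3)p + 3(1−p) = −6p + 3.
Setting these equal: 2p − 4 = −6p + 3 ⇒ 8p = 7 ⇒ p = 7/8, and the value is (2)·(7/8) − 4 = -9/4.
For the smuggler: with q = P(East), equating Day's and Night's payoffs gives q − 3 = −7q + 3 ⇒ q = 3/4.

-9/4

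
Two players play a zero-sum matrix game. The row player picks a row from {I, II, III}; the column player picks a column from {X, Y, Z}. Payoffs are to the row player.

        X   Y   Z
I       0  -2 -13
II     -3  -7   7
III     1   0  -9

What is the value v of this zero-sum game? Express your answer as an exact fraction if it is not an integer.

Row minima: I → -13, II → -7, III → -9; maximin = -7.
Column maxima: X → 1, Y → 0, Z → 7; minimax = 0.
-7 ≠ 0, so there is no saddle point; optimal play is mixed.
I is strictly dominated by III, so the row player never plays it.
X is strictly dominated by Y (it gives the row player strictly more in every row), so the column player never plays it.
On the remaining 2×2 (II, III vs Y, Z):
Let the row player play II with probability p. Expected payoff against Y: (-7)p + 0(1−p) = −7p; against Z: 7p + (-9)(1−p) = 16p − 9.
Setting these equal: −7p = 16p − 9 ⇒ −23p = -9 ⇒ p = 9/23, and the value is (-7)·(9/23) = -63/23.
For the column player: with q = P(Y), equating II's and III's payoffs gives −14q + 7 = 9q − 9 ⇒ q = 16/23.

-63/23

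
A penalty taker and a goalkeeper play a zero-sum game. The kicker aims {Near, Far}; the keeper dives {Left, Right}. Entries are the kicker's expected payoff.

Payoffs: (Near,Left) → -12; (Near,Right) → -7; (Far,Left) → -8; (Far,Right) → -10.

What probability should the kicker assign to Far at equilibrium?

Row minima: Near → -12, Far → -10; maximin = -10.
Column maxima: Left → -8, Right → -7; minimax = -8.
-10 ≠ -8, so there is no saddle point; optimal play is mixed.
Let the kicker play Near with probability p. Expected payoff against Left: (-12)p + (-8)(1−p) = −4p − 8; against Right: (-7)p + (-10)(1−p) = 3p − 10.
Setting these equal: −4p − 8 = 3p − 10 ⇒ −7p = -2 ⇒ p = 2/7, and the value is (-4)·(2/7) − 8 = -64/7.
For the keeper: with q = P(Left), equating Near's and Far's payoffs gives −5q − 7 = 2q − 10 ⇒ q = 3/7.

5/7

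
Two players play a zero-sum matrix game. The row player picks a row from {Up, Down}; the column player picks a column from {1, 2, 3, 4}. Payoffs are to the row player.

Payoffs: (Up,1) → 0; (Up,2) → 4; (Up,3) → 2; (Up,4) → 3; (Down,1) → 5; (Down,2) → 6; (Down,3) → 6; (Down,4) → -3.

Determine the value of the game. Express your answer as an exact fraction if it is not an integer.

15/11

Row minima: Up → 0, Down → -3; maximin = 0.
Column maxima: 1 → 5, 2 → 6, 3 → 6, 4 → 3; minimax = 3.
0 ≠ 3, so there is no saddle point; optimal play is mixed.
2 is strictly dominated by 1 (it gives the row player strictly more in every row), so the column player never plays it.
3 is strictly dominated by 1 (it gives the row player strictly more in every row), so the column player never plays it.
On the remaining 2×2 (Up, Down vs 1, 4):
Let the row player play Up with probability p. Expected payoff against 1: 0p + 5(1−p) = −5p + 5; against 4: 3p + (-3)(1−p) = 6p − 3.
Setting these equal: −5p + 5 = 6p − 3 ⇒ −11p = -8 ⇒ p = 8/11, and the value is (-5)·(8/11) + 5 = 15/11.
For the column player: with q = P(1), equating Up's and Down's payoffs gives −3q + 3 = 8q − 3 ⇒ q = 6/11.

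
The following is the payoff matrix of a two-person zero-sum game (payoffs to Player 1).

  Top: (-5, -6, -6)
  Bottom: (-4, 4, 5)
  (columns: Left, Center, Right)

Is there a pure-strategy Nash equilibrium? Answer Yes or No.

Yes

Row minima: Top → -6, Bottom → -4; maximin = -4.
Column maxima: Left → -4, Center → 4, Right → 5; minimax = -4.
maximin = minimax = -4, so a saddle point exists.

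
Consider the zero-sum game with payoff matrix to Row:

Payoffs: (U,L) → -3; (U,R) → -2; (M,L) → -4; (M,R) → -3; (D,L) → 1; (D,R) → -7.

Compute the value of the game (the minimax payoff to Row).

Row minima: U → -3, M → -4, D → -7; maximin = -3.
Column maxima: L → 1, R → -2; minimax = -2.
-3 ≠ -2, so there is no saddle point; optimal play is mixed.
M is strictly dominated by U, so Row never plays it.
On the remaining 2×2 (U, D vs L, R):
Let Row play U with probability p. Expected payoff against L: (-3)p + 1(1−p) = −4p + 1; against R: (-2)p + (-7)(1−p) = 5p − 7.
Setting these equal: −4p + 1 = 5p − 7 ⇒ −9p = -8 ⇒ p = 8/9, and the value is (-4)·(8/9) + 1 = -23/9.
For Column: with q = P(L), equating U's and D's payoffs gives −q − 2 = 8q − 7 ⇒ q = 5/9.

-23/9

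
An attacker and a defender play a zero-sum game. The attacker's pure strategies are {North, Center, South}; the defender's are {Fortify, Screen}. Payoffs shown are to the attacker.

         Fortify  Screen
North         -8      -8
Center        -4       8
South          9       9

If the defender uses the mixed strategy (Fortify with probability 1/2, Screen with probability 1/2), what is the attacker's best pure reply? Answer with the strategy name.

Expected payoff of North: (1/2)·(-8) + (1/2)·(-8) = -8.
Expected payoff of Center: (1/2)·(-4) + (1/2)·8 = 2.
Expected payoff of South: (1/2)·9 + (1/2)·9 = 9.
The largest is 9, so the attacker's best response is South.

South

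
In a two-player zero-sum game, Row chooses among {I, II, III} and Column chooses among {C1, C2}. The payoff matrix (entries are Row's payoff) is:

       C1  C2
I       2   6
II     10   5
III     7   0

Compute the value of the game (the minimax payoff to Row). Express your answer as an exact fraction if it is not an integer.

50/9

Row minima: I → 2, II → 5, III → 0; maximin = 5.
Column maxima: C1 → 10, C2 → 6; minimax = 6.
5 ≠ 6, so there is no saddle point; optimal play is mixed.
III is strictly dominated by II, so Row never plays it.
On the remaining 2×2 (I, II vs C1, C2):
Let Row play I with probability p. Expected payoff against C1: 2p + 10(1−p) = −8p + 10; against C2: 6p + 5(1−p) = p + 5.
Setting these equal: −8p + 10 = p + 5 ⇒ −9p = -5 ⇒ p = 5/9, and the value is (-8)·(5/9) + 10 = 50/9.
For Column: with q = P(C1), equating I's and II's payoffs gives −4q + 6 = 5q + 5 ⇒ q = 1/9.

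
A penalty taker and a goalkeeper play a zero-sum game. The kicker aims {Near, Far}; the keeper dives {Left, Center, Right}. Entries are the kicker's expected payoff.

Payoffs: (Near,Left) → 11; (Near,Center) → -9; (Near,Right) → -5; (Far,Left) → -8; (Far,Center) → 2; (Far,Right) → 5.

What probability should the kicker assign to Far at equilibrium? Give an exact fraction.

2/3

Row minima: Near → -9, Far → -8; maximin = -8.
Column maxima: Left → 11, Center → 2, Right → 5; minimax = 2.
-8 ≠ 2, so there is no saddle point; optimal play is mixed.
Right is strictly dominated by Center (it gives the kicker strictly more in every row), so the keeper never plays it.
On the remaining 2×2 (Near, Far vs Left, Center):
Let the kicker play Near with probability p. Expected payoff against Left: 11p + (-8)(1−p) = 19p − 8; against Center: (-9)p + 2(1−p) = −11p + 2.
Setting these equal: 19p − 8 = −11p + 2 ⇒ 30p = 10 ⇒ p = 1/3, and the value is (19)·(1/3) − 8 = -5/3.
For the keeper: with q = P(Left), equating Near's and Far's payoffs gives 20q − 9 = −10q + 2 ⇒ q = 11/30.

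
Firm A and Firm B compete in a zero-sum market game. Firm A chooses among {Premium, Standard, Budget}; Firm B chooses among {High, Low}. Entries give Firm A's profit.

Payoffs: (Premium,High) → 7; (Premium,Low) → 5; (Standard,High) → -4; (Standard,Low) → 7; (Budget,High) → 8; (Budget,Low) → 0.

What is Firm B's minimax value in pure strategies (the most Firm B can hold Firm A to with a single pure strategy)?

Column maxima: High → 8, Low → 7.
The smallest of these is 7.

7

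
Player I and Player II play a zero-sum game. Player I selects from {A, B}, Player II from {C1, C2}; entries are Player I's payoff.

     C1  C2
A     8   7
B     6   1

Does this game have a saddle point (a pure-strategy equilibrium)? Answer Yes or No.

Yes

Row minima: A → 7, B → 1; maximin = 7.
Column maxima: C1 → 8, C2 → 7; minimax = 7.
maximin = minimax = 7, so a saddle point exists.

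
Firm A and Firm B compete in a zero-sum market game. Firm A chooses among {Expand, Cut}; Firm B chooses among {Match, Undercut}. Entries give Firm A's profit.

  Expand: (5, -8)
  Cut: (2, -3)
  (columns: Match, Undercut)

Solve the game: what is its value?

-3

Row minima: Expand → -8, Cut → -3; maximin = -3.
Column maxima: Match → 5, Undercut → -3; minimax = -3.
Since maximin = minimax = -3, there is a saddle point and the value is -3.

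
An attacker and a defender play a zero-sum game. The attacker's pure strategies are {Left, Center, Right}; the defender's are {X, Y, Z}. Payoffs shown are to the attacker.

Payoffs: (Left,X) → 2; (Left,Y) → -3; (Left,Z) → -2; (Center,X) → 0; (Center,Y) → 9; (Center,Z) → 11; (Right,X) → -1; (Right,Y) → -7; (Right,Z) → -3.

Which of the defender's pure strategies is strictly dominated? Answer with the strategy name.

Z

Y holds the attacker's payoff strictly below Z in every row: -3 < -2, 9 < 11, -7 < -3.
So Z is strictly dominated for the defender.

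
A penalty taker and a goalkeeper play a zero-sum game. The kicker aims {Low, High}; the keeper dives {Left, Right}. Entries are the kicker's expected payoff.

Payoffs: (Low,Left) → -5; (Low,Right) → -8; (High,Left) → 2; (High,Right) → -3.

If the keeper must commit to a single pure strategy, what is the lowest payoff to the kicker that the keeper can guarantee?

-3

Column maxima: Left → 2, Right → -3.
The smallest of these is -3.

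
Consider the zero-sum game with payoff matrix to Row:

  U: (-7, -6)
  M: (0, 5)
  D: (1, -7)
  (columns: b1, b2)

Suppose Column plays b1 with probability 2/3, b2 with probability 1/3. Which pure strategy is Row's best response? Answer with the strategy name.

M

Expected payoff of U: (2/3)·(-7) + (1/3)·(-6) = -20/3.
Expected payoff of M: (2/3)·0 + (1/3)·5 = 5/3.
Expected payoff of D: (2/3)·1 + (1/3)·(-7) = -5/3.
The largest is 5/3, so Row's best response is M.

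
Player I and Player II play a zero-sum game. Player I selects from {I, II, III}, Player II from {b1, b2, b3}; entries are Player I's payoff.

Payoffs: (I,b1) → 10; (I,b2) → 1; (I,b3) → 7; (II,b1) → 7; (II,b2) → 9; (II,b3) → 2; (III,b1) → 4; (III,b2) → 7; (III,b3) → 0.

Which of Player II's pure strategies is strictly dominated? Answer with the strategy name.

b1

b3 holds Player I's payoff strictly below b1 in every row: 7 < 10, 2 < 7, 0 < 4.
So b1 is strictly dominated for Player II.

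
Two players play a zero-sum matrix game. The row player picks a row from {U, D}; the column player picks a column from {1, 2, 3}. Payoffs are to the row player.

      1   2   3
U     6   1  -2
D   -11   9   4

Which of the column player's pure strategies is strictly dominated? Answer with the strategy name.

3 holds the row player's payoff strictly below 2 in every row: -2 < 1, 4 < 9.
So 2 is strictly dominated for the column player.

2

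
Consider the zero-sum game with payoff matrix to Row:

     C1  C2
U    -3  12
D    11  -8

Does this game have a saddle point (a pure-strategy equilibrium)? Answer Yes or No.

No

Row minima: U → -3, D → -8; maximin = -3.
Column maxima: C1 → 11, C2 → 12; minimax = 11.
-3 ≠ 11, so no pure-strategy equilibrium exists.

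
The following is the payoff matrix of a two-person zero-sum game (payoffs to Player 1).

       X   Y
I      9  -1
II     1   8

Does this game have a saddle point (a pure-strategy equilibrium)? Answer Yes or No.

Row minima: I → -1, II → 1; maximin = 1.
Column maxima: X → 9, Y → 8; minimax = 8.
1 ≠ 8, so no pure-strategy equilibrium exists.

No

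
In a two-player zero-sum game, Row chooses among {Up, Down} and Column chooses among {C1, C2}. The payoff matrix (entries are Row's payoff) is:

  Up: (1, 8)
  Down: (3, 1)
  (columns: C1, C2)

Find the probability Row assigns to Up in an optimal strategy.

Row minima: Up → 1, Down → 1; maximin = 1.
Column maxima: C1 → 3, C2 → 8; minimax = 3.
1 ≠ 3, so there is no saddle point; optimal play is mixed.
Let Row play Up with probability p. Expected payoff against C1: 1p + 3(1−p) = −2p + 3; against C2: 8p + 1(1−p) = 7p + 1.
Setting these equal: −2p + 3 = 7p + 1 ⇒ −9p = -2 ⇒ p = 2/9, and the value is (-2)·(2/9) + 3 = 23/9.
For Column: with q = P(C1), equating Up's and Down's payoffs gives −7q + 8 = 2q + 1 ⇒ q = 7/9.

2/9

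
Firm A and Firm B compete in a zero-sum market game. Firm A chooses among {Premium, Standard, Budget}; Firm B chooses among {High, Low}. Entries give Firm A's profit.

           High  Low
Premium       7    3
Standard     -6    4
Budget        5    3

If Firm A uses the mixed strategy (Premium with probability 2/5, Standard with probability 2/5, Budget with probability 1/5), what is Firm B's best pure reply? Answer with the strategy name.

High

If Firm B plays High, Firm A's expected payoff is (2/5)·7 + (2/5)·(-6) + (1/5)·5 = 7/5.
If Firm B plays Low, Firm A's expected payoff is (2/5)·3 + (2/5)·4 + (1/5)·3 = 17/5.
Firm B minimizes Firm A's payoff; the smallest is 7/5, so the best response is High.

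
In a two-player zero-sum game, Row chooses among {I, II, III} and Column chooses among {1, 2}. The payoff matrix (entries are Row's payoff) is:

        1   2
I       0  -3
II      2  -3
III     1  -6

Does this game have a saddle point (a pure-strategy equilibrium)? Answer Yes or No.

Yes

Row minima: I → -3, II → -3, III → -6; maximin = -3.
Column maxima: 1 → 2, 2 → -3; minimax = -3.
maximin = minimax = -3, so a saddle point exists.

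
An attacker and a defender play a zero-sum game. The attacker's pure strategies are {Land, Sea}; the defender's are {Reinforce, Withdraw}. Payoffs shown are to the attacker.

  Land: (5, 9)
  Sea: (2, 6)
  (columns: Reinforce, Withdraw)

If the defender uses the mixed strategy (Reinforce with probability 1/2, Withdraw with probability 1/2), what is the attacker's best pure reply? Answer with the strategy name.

Expected payoff of Land: (1/2)·5 + (1/2)·9 = 7.
Expected payoff of Sea: (1/2)·2 + (1/2)·6 = 4.
The largest is 7, so the attacker's best response is Land.

Land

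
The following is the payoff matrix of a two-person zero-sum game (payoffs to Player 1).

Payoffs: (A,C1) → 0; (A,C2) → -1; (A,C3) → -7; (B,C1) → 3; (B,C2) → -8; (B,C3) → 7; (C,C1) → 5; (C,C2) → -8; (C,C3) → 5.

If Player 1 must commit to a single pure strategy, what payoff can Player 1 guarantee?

-7

Row minima: A → -7, B → -8, C → -8.
The best of these is -7.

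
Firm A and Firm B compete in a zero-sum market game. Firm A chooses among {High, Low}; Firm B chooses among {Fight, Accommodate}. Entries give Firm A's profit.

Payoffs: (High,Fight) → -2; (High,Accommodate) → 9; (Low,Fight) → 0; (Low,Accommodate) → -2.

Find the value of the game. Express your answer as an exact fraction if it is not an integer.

Row minima: High → -2, Low → -2; maximin = -2.
Column maxima: Fight → 0, Accommodate → 9; minimax = 0.
-2 ≠ 0, so there is no saddle point; optimal play is mixed.
Let Firm A play High with probability p. Expected payoff against Fight: (-2)p + 0(1−p) = −2p; against Accommodate: 9p + (-2)(1−p) = 11p − 2.
Setting these equal: −2p = 11p − 2 ⇒ −13p = -2 ⇒ p = 2/13, and the value is (-2)·(2/13) = -4/13.
For Firm B: with q = P(Fight), equating High's and Low's payoffs gives −11q + 9 = 2q − 2 ⇒ q = 11/13.

-4/13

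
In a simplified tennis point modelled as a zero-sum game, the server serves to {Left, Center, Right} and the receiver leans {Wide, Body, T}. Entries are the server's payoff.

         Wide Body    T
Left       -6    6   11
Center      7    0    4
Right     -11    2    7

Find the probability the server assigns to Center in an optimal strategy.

12/19

Row minima: Left → -6, Center → 0, Right → -11; maximin = 0.
Column maxima: Wide → 7, Body → 6, T → 11; minimax = 6.
0 ≠ 6, so there is no saddle point; optimal play is mixed.
Right is strictly dominated by Left, so the server never plays it.
T is strictly dominated by Body (it gives the server strictly more in every row), so the receiver never plays it.
On the remaining 2×2 (Left, Center vs Wide, Body):
Let the server play Left with probability p. Expected payoff against Wide: (-6)p + 7(1−p) = −13p + 7; against Body: 6p + 0(1−p) = 6p.
Setting these equal: −13p + 7 = 6p ⇒ −19p = -7 ⇒ p = 7/19, and the value is (-13)·(7/19) + 7 = 42/19.
For the receiver: with q = P(Wide), equating Left's and Center's payoffs gives −12q + 6 = 7q ⇒ q = 6/19.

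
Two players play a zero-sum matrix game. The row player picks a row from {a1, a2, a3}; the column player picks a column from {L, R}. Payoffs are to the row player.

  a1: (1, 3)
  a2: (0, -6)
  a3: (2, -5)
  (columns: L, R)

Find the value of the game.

Row minima: a1 → 1, a2 → -6, a3 → -5; maximin = 1.
Column maxima: L → 2, R → 3; minimax = 2.
1 ≠ 2, so there is no saddle point; optimal play is mixed.
a2 is strictly dominated by a1, so the row player never plays it.
On the remaining 2×2 (a1, a3 vs L, R):
Let the row player play a1 with probability p. Expected payoff against L: 1p + 2(1−p) = −p + 2; against R: 3p + (-5)(1−p) = 8p − 5.
Setting these equal: −p + 2 = 8p − 5 ⇒ −9p = -7 ⇒ p = 7/9, and the value is (-1)·(7/9) + 2 = 11/9.
For the column player: with q = P(L), equating a1's and a3's payoffs gives −2q + 3 = 7q − 5 ⇒ q = 8/9.

11/9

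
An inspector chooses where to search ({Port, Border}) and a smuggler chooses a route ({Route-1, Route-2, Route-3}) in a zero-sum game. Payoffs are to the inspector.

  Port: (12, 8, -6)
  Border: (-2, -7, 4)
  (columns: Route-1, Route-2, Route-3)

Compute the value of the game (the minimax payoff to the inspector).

-2/5

Row minima: Port → -6, Border → -7; maximin = -6.
Column maxima: Route-1 → 12, Route-2 → 8, Route-3 → 4; minimax = 4.
-6 ≠ 4, so there is no saddle point; optimal play is mixed.
Route-1 is strictly dominated by Route-2 (it gives the inspector strictly more in every row), so the smuggler never plays it.
On the remaining 2×2 (Port, Border vs Route-2, Route-3):
Let the inspector play Port with probability p. Expected payoff against Route-2: 8p + (-7)(1−p) = 15p − 7; against Route-3: (-6)p + 4(1−p) = −10p + 4.
Setting these equal: 15p − 7 = −10p + 4 ⇒ 25p = 11 ⇒ p = 11/25, and the value is (15)·(11/25) − 7 = -2/5.
For the smuggler: with q = P(Route-2), equating Port's and Border's payoffs gives 14q − 6 = −11q + 4 ⇒ q = 2/5.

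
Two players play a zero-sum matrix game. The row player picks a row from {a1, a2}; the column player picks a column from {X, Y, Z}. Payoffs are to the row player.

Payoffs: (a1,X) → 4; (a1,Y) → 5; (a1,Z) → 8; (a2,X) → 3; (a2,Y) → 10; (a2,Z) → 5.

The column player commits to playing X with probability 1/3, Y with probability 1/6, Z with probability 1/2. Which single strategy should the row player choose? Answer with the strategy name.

Expected payoff of a1: (1/3)·4 + (1/6)·5 + (1/2)·8 = 37/6.
Expected payoff of a2: (1/3)·3 + (1/6)·10 + (1/2)·5 = 31/6.
The largest is 37/6, so the row player's best response is a1.

a1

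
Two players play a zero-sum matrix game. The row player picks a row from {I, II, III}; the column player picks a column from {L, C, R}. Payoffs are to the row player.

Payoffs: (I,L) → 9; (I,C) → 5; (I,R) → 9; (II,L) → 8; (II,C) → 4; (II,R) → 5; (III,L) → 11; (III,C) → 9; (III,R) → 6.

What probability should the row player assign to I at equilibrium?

3/7

Row minima: I → 5, II → 4, III → 6; maximin = 6.
Column maxima: L → 11, C → 9, R → 9; minimax = 9.
6 ≠ 9, so there is no saddle point; optimal play is mixed.
II is strictly dominated by I, so the row player never plays it.
L is strictly dominated by C (it gives the row player strictly more in every row), so the column player never plays it.
On the remaining 2×2 (I, III vs C, R):
Let the row player play I with probability p. Expected payoff against C: 5p + 9(1−p) = −4p + 9; against R: 9p + 6(1−p) = 3p + 6.
Setting these equal: −4p + 9 = 3p + 6 ⇒ −7p = -3 ⇒ p = 3/7, and the value is (-4)·(3/7) + 9 = 51/7.
For the column player: with q = P(C), equating I's and III's payoffs gives −4q + 9 = 3q + 6 ⇒ q = 3/7.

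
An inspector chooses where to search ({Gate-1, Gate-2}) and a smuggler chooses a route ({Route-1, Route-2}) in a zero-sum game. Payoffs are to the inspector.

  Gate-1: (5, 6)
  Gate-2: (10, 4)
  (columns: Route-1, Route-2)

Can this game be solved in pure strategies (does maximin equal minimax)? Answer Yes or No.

Row minima: Gate-1 → 5, Gate-2 → 4; maximin = 5.
Column maxima: Route-1 → 10, Route-2 → 6; minimax = 6.
5 ≠ 6, so no pure-strategy equilibrium exists.

No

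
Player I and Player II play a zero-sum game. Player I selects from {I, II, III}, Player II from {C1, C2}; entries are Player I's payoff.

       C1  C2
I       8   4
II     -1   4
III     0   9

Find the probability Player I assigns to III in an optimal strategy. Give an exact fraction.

Row minima: I → 4, II → -1, III → 0; maximin = 4.
Column maxima: C1 → 8, C2 → 9; minimax = 8.
4 ≠ 8, so there is no saddle point; optimal play is mixed.
II is strictly dominated by III, so Player I never plays it.
On the remaining 2×2 (I, III vs C1, C2):
Let Player I play I with probability p. Expected payoff against C1: 8p + 0(1−p) = 8p; against C2: 4p + 9(1−p) = −5p + 9.
Setting these equal: 8p = −5p + 9 ⇒ 13p = 9 ⇒ p = 9/13, and the value is (8)·(9/13) = 72/13.
For Player II: with q = P(C1), equating I's and III's payoffs gives 4q + 4 = −9q + 9 ⇒ q = 5/13.

4/13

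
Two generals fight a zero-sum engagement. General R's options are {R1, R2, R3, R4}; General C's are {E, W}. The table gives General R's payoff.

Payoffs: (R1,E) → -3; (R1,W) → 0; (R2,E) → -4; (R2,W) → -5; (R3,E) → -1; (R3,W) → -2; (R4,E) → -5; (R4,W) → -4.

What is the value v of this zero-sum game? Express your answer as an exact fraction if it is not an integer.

Row minima: R1 → -3, R2 → -5, R3 → -2, R4 → -5; maximin = -2.
Column maxima: E → -1, W → 0; minimax = -1.
-2 ≠ -1, so there is no saddle point; optimal play is mixed.
R2 is strictly dominated by R1, so General R never plays it.
R4 is strictly dominated by R1, so General R never plays it.
On the remaining 2×2 (R1, R3 vs E, W):
Let General R play R1 with probability p. Expected payoff against E: (-3)p + (-1)(1−p) = −2p − 1; against W: 0p + (-2)(1−p) = 2p − 2.
Setting these equal: −2p − 1 = 2p − 2 ⇒ −4p = -1 ⇒ p = 1/4, and the value is (-2)·(1/4) − 1 = -3/2.
For General C: with q = P(E), equating R1's and R3's payoffs gives −3q = q − 2 ⇒ q = 1/2.

-3/2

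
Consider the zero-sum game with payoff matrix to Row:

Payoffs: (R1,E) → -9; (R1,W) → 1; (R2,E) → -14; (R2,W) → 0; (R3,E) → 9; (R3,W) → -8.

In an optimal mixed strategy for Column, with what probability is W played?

2/3

Row minima: R1 → -9, R2 → -14, R3 → -8; maximin = -8.
Column maxima: E → 9, W → 1; minimax = 1.
-8 ≠ 1, so there is no saddle point; optimal play is mixed.
R2 is strictly dominated by R1, so Row never plays it.
On the remaining 2×2 (R1, R3 vs E, W):
Let Row play R1 with probability p. Expected payoff against E: (-9)p + 9(1−p) = −18p + 9; against W: 1p + (-8)(1−p) = 9p − 8.
Setting these equal: −18p + 9 = 9p − 8 ⇒ −27p = -17 ⇒ p = 17/27, and the value is (-18)·(17/27) + 9 = -7/3.
For Column: with q = P(E), equating R1's and R3's payoffs gives −10q + 1 = 17q − 8 ⇒ q = 1/3.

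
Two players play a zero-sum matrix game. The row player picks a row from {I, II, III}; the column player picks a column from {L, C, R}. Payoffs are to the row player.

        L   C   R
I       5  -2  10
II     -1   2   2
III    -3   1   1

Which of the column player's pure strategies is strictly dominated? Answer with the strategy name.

R

L holds the row player's payoff strictly below R in every row: 5 < 10, -1 < 2, -3 < 1.
So R is strictly dominated for the column player.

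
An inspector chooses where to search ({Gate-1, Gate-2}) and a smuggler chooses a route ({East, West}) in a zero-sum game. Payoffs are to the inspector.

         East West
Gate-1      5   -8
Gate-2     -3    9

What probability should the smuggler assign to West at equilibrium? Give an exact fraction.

8/25

Row minima: Gate-1 → -8, Gate-2 → -3; maximin = -3.
Column maxima: East → 5, West → 9; minimax = 5.
-3 ≠ 5, so there is no saddle point; optimal play is mixed.
Let the inspector play Gate-1 with probability p. Expected payoff against East: 5p + (-3)(1−p) = 8p − 3; against West: (-8)p + 9(1−p) = −17p + 9.
Setting these equal: 8p − 3 = −17p + 9 ⇒ 25p = 12 ⇒ p = 12/25, and the value is (8)·(12/25) − 3 = 21/25.
For the smuggler: with q = P(East), equating Gate-1's and Gate-2's payoffs gives 13q − 8 = −12q + 9 ⇒ q = 17/25.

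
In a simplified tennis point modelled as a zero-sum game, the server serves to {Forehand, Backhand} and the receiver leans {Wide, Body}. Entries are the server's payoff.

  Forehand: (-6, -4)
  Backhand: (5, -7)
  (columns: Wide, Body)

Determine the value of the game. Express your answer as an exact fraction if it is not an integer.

Row minima: Forehand → -6, Backhand → -7; maximin = -6.
Column maxima: Wide → 5, Body → -4; minimax = -4.
-6 ≠ -4, so there is no saddle point; optimal play is mixed.
Let the server play Forehand with probability p. Expected payoff against Wide: (-6)p + 5(1−p) = −11p + 5; against Body: (-4)p + (-7)(1−p) = 3p − 7.
Setting these equal: −11p + 5 = 3p − 7 ⇒ −14p = -12 ⇒ p = 6/7, and the value is (-11)·(6/7) + 5 = -31/7.
For the receiver: with q = P(Wide), equating Forehand's and Backhand's payoffs gives −2q − 4 = 12q − 7 ⇒ q = 3/14.

-31/7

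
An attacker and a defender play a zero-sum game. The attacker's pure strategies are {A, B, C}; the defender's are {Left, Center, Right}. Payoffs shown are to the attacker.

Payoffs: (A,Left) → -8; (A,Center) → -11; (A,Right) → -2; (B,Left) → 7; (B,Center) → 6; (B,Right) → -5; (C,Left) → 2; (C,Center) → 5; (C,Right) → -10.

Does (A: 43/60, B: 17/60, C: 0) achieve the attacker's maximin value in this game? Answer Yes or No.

Against Left this mix gives (43/60)·(-8) + (17/60)·7 = -15/4.
Against Center this mix gives (43/60)·(-11) + (17/60)·6 = -371/60.
Against Right this mix gives (43/60)·(-2) + (17/60)·(-5) = -57/20.
The defender will play Center, holding the attacker to -371/60. Shifting weight toward the row that does better against Center would raise this floor (the equalizing mix achieves -67/20 against both Center and Right), so the proposed strategy is not optimal.

No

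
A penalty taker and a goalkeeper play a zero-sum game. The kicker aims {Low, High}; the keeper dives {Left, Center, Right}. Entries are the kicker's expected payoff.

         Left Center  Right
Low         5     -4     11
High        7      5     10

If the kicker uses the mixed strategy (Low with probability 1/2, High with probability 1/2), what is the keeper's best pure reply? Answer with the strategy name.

Center

If the keeper plays Left, the kicker's expected payoff is (1/2)·5 + (1/2)·7 = 6.
If the keeper plays Center, the kicker's expected payoff is (1/2)·(-4) + (1/2)·5 = 1/2.
If the keeper plays Right, the kicker's expected payoff is (1/2)·11 + (1/2)·10 = 21/2.
The keeper minimizes the kicker's payoff; the smallest is 1/2, so the best response is Center.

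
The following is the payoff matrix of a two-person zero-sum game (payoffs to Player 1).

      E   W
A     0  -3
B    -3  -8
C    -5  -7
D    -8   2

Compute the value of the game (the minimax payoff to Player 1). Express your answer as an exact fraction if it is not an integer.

-24/13

Row minima: A → -3, B → -8, C → -7, D → -8; maximin = -3.
Column maxima: E → 0, W → 2; minimax = 0.
-3 ≠ 0, so there is no saddle point; optimal play is mixed.
B is strictly dominated by A, so Player 1 never plays it.
C is strictly dominated by A, so Player 1 never plays it.
On the remaining 2×2 (A, D vs E, W):
Let Player 1 play A with probability p. Expected payoff against E: 0p + (-8)(1−p) = 8p − 8; against W: (-3)p + 2(1−p) = −5p + 2.
Setting these equal: 8p − 8 = −5p + 2 ⇒ 13p = 10 ⇒ p = 10/13, and the value is (8)·(10/13) − 8 = -24/13.
For Player 2: with q = P(E), equating A's and D's payoffs gives 3q − 3 = −10q + 2 ⇒ q = 5/13.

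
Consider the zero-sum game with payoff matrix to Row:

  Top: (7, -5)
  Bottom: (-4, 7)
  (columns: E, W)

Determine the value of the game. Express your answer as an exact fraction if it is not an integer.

Row minima: Top → -5, Bottom → -4; maximin = -4.
Column maxima: E → 7, W → 7; minimax = 7.
-4 ≠ 7, so there is no saddle point; optimal play is mixed.
Let Row play Top with probability p. Expected payoff against E: 7p + (-4)(1−p) = 11p − 4; against W: (-5)p + 7(1−p) = −12p + 7.
Setting these equal: 11p − 4 = −12p + 7 ⇒ 23p = 11 ⇒ p = 11/23, and the value is (11)·(11/23) − 4 = 29/23.
For Column: with q = P(E), equating Top's and Bottom's payoffs gives 12q − 5 = −11q + 7 ⇒ q = 12/23.

29/23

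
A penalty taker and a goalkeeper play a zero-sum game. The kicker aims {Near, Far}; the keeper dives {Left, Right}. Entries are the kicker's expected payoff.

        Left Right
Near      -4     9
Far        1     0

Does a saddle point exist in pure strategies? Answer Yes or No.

Row minima: Near → -4, Far → 0; maximin = 0.
Column maxima: Left → 1, Right → 9; minimax = 1.
0 ≠ 1, so no pure-strategy equilibrium exists.

No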